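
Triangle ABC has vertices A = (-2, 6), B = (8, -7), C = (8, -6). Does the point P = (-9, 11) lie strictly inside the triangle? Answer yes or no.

no

Barycentric coordinates of P: (17/10, 17/5, -41/10).
The three coordinates are positive, positive, negative; a point is interior exactly when all three are positive.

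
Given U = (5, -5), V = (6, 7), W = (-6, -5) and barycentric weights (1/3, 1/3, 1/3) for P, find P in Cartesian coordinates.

P = (1/3)·U + (1/3)·V + (1/3)·W.
x-coordinate: (1/3)·5 + (1/3)·6 + (1/3)·(-6) = 5/3.
y-coordinate: (1/3)·(-5) + (1/3)·7 + (1/3)·(-5) = -1.

(5/3, -1)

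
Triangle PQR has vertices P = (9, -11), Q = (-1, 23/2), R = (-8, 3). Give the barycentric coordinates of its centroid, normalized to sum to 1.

(1/3, 1/3, 1/3)

The centroid is the average of the vertices, so each weight is 1/3.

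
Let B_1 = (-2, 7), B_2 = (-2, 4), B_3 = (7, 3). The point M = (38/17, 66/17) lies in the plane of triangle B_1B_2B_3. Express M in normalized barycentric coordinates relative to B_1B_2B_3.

Signed area of the reference triangle: [B_1B_2B_3] = ½·((-2)·(4−3) + (-2)·(3−7) + 7·(7−4)) = ½·(-2 + 8 + 21) = 27/2.
[MB_2B_3] = ½·((38/17)·(4−3) + (-2)·(3−(66/17)) + 7·(66/17−4)) = ½·(38/17 + 30/17 − 14/17) = 27/17, so the B_1-coordinate is (27/17)/(27/2) = 2/17.
[B_1MB_3] = ½·((-2)·(66/17−3) + (38/17)·(3−7) + 7·(7−(66/17))) = ½·(-30/17 − 152/17 + 371/17) = 189/34, so the B_2-coordinate is 7/17.
[B_1B_2M] = ½·((-2)·(4−(66/17)) + (-2)·(66/17−7) + (38/17)·(7−4)) = ½·(-4/17 + 106/17 + 114/17) = 108/17, so the B_3-coordinate is 8/17.
Check: 2/17 + 7/17 + 8/17 = 1.

(2/17, 7/17, 8/17)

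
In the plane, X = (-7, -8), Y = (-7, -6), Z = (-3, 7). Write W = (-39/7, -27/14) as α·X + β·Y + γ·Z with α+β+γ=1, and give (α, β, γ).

(2/7, 5/14, 5/14)

Signed area of the reference triangle: [XYZ] = ½·((-7)·(-6−7) + (-7)·(7−(-8)) + (-3)·(-8−(-6))) = ½·(91 − 105 + 6) = -4.
[WYZ] = ½·((-39/7)·(-6−7) + (-7)·(7−(-27/14)) + (-3)·(-27/14−(-6))) = ½·(507/7 − 125/2 − 171/14) = -8/7, so the X-coordinate is (-8/7)/(-4) = 2/7.
[XWZ] = ½·((-7)·(-27/14−7) + (-39/7)·(7−(-8)) + (-3)·(-8−(-27/14))) = ½·(125/2 − 585/7 + 255/14) = -10/7, so the Y-coordinate is 5/14.
[XYW] = ½·((-7)·(-6−(-27/14)) + (-7)·(-27/14−(-8)) + (-39/7)·(-8−(-6))) = ½·(57/2 − 85/2 + 78/7) = -10/7, so the Z-coordinate is 5/14.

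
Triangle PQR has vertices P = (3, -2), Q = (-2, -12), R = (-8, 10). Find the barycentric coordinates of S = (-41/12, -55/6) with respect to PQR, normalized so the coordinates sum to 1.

(-1/12, 11/12, 1/6)

Signed area of the reference triangle: [PQR] = ½·(3·(-12−10) + (-2)·(10−(-2)) + (-8)·(-2−(-12))) = ½·(-66 − 24 − 80) = -85.
[SQR] = ½·((-41/12)·(-12−10) + (-2)·(10−(-55/6)) + (-8)·(-55/6−(-12))) = ½·(451/6 − 115/3 − 68/3) = 85/12, so the P-coordinate is (85/12)/(-85) = -1/12.
[PSR] = ½·(3·(-55/6−10) + (-41/12)·(10−(-2)) + (-8)·(-2−(-55/6))) = ½·(-115/2 − 41 − 172/3) = -935/12, so the Q-coordinate is 11/12.
[PQS] = ½·(3·(-12−(-55/6)) + (-2)·(-55/6−(-2)) + (-41/12)·(-2−(-12))) = ½·(-17/2 + 43/3 − 205/6) = -85/6, so the R-coordinate is 1/6.
Check: -1/12 + 11/12 + 1/6 = 1.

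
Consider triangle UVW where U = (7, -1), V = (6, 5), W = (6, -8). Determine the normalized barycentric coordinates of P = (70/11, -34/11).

Signed area of the reference triangle: [UVW] = ½·(7·(5−(-8)) + 6·(-8−(-1)) + 6·(-1−5)) = ½·(91 − 42 − 36) = 13/2.
[PVW] = ½·((70/11)·(5−(-8)) + 6·(-8−(-34/11)) + 6·(-34/11−5)) = ½·(910/11 − 324/11 − 534/11) = 26/11, so the U-coordinate is (26/11)/(13/2) = 4/11.
[UPW] = ½·(7·(-34/11−(-8)) + (70/11)·(-8−(-1)) + 6·(-1−(-34/11))) = ½·(378/11 − 490/11 + 138/11) = 13/11, so the V-coordinate is 2/11.
[UVP] = ½·(7·(5−(-34/11)) + 6·(-34/11−(-1)) + (70/11)·(-1−5)) = ½·(623/11 − 138/11 − 420/11) = 65/22, so the W-coordinate is 5/11.
Check: 4/11 + 2/11 + 5/11 = 1.

(4/11, 2/11, 5/11)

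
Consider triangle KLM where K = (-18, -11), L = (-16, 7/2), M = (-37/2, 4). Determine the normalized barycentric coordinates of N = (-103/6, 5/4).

(1/6, 1/2, 1/3)

Signed area of the reference triangle: [KLM] = ½·((-18)·(7/2−4) + (-16)·(4−(-11)) + (-37/2)·(-11−(7/2))) = ½·(9 − 240 + 1073/4) = 149/8.
[NLM] = ½·((-103/6)·(7/2−4) + (-16)·(4−(5/4)) + (-37/2)·(5/4−(7/2))) = ½·(103/12 − 44 + 333/8) = 149/48, so the K-coordinate is (149/48)/(149/8) = 1/6.
[KNM] = ½·((-18)·(5/4−4) + (-103/6)·(4−(-11)) + (-37/2)·(-11−(5/4))) = ½·(99/2 − 515/2 + 1813/8) = 149/16, so the L-coordinate is 1/2.
[KLN] = ½·((-18)·(7/2−(5/4)) + (-16)·(5/4−(-11)) + (-103/6)·(-11−(7/2))) = ½·(-81/2 − 196 + 2987/12) = 149/24, so the M-coordinate is 1/3.
Check: 1/6 + 1/2 + 1/3 = 1.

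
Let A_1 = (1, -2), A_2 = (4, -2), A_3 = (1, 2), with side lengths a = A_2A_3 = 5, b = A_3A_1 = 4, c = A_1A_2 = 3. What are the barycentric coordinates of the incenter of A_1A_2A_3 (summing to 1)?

(5/12, 1/3, 1/4)

The incenter has barycentric coordinates proportional to the opposite side lengths: (5 : 4 : 3).
Normalizing by 5+4+3 = 12 gives (5/12, 1/3, 1/4).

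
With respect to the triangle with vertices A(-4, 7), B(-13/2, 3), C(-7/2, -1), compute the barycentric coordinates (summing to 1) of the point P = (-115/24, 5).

Signed area of the reference triangle: [ABC] = ½·((-4)·(3−(-1)) + (-13/2)·(-1−7) + (-7/2)·(7−3)) = ½·(-16 + 52 − 14) = 11.
[PBC] = ½·((-115/24)·(3−(-1)) + (-13/2)·(-1−5) + (-7/2)·(5−3)) = ½·(-115/6 + 39 − 7) = 77/12, so the A-coordinate is (77/12)/11 = 7/12.
[APC] = ½·((-4)·(5−(-1)) + (-115/24)·(-1−7) + (-7/2)·(7−5)) = ½·(-24 + 115/3 − 7) = 11/3, so the B-coordinate is 1/3.
[ABP] = ½·((-4)·(3−5) + (-13/2)·(5−7) + (-115/24)·(7−3)) = ½·(8 + 13 − 115/6) = 11/12, so the C-coordinate is 1/12.
Check: 7/12 + 1/3 + 1/12 = 1.

(7/12, 1/3, 1/12)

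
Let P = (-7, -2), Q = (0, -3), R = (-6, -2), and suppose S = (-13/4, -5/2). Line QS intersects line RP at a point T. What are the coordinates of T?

(-13/2, -2)

Barycentric coordinates of S with respect to PQR: (1/4, 1/2, 1/4).
On side RP the Q-coordinate is zero; dropping S's Q-weight 1/2 and renormalizing the remaining 1/4 : 1/4 gives weights 1/2, 1/2 on R, P.
T = (1/2)·(-6, -2) + (1/2)·(-7, -2) = (-13/2, -2).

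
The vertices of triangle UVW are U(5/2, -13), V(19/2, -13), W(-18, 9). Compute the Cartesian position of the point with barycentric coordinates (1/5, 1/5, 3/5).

P = (1/5)·U + (1/5)·V + (3/5)·W.
x-coordinate: (1/5)·(5/2) + (1/5)·(19/2) + (3/5)·(-18) = -42/5.
y-coordinate: (1/5)·(-13) + (1/5)·(-13) + (3/5)·9 = 1/5.

(-42/5, 1/5)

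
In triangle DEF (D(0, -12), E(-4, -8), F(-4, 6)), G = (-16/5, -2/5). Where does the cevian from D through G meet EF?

Barycentric coordinates of G with respect to DEF: (1/5, 1/5, 3/5).
On side EF the D-coordinate is zero; dropping G's D-weight 1/5 and renormalizing the remaining 1/5 : 3/5 gives weights 1/4, 3/4 on E, F.
H = (1/4)·(-4, -8) + (3/4)·(-4, 6) = (-4, 5/2).

(-4, 5/2)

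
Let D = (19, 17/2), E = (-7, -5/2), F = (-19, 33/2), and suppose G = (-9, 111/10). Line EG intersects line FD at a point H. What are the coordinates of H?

(-19/2, 29/2)

Barycentric coordinates of G with respect to DEF: (1/5, 1/5, 3/5).
On side FD the E-coordinate is zero; dropping G's E-weight 1/5 and renormalizing the remaining 3/5 : 1/5 gives weights 3/4, 1/4 on F, D.
H = (3/4)·(-19, 33/2) + (1/4)·(19, 17/2) = (-19/2, 29/2).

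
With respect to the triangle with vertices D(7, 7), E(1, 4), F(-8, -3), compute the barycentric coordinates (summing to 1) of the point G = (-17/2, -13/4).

Signed area of the reference triangle: [DEF] = ½·(7·(4−(-3)) + 1·(-3−7) + (-8)·(7−4)) = ½·(49 − 10 − 24) = 15/2.
[GEF] = ½·((-17/2)·(4−(-3)) + 1·(-3−(-13/4)) + (-8)·(-13/4−4)) = ½·(-119/2 + 1/4 + 58) = -5/8, so the D-coordinate is (-5/8)/(15/2) = -1/12.
[DGF] = ½·(7·(-13/4−(-3)) + (-17/2)·(-3−7) + (-8)·(7−(-13/4))) = ½·(-7/4 + 85 − 82) = 5/8, so the E-coordinate is 1/12.
[DEG] = ½·(7·(4−(-13/4)) + 1·(-13/4−7) + (-17/2)·(7−4)) = ½·(203/4 − 41/4 − 51/2) = 15/2, so the F-coordinate is 1.

(-1/12, 1/12, 1)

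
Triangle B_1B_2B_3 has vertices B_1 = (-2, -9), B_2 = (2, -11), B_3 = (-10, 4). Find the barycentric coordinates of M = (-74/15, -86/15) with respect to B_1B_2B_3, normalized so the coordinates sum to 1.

(17/15, -1/3, 1/5)

Signed area of the reference triangle: [B_1B_2B_3] = ½·((-2)·(-11−4) + 2·(4−(-9)) + (-10)·(-9−(-11))) = ½·(30 + 26 − 20) = 18.
[MB_2B_3] = ½·((-74/15)·(-11−4) + 2·(4−(-86/15)) + (-10)·(-86/15−(-11))) = ½·(74 + 292/15 − 158/3) = 102/5, so the B_1-coordinate is (102/5)/18 = 17/15.
[B_1MB_3] = ½·((-2)·(-86/15−4) + (-74/15)·(4−(-9)) + (-10)·(-9−(-86/15))) = ½·(292/15 − 962/15 + 98/3) = -6, so the B_2-coordinate is -1/3.
[B_1B_2M] = ½·((-2)·(-11−(-86/15)) + 2·(-86/15−(-9)) + (-74/15)·(-9−(-11))) = ½·(158/15 + 98/15 − 148/15) = 18/5, so the B_3-coordinate is 1/5.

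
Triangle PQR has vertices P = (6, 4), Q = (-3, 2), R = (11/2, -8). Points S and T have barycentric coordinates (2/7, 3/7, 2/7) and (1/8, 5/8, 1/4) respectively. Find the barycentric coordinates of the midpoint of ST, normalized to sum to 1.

Since both coordinate triples sum to 1, the midpoint's barycentrics are the componentwise average.
(2/7+1/8)/2 = 23/112; similarly 59/112 and 15/56.

(23/112, 59/112, 15/56)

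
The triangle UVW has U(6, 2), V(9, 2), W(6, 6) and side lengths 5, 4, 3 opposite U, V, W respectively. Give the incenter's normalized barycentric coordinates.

(5/12, 1/3, 1/4)

The incenter has barycentric coordinates proportional to the opposite side lengths: (5 : 4 : 3).
Normalizing by 5+4+3 = 12 gives (5/12, 1/3, 1/4).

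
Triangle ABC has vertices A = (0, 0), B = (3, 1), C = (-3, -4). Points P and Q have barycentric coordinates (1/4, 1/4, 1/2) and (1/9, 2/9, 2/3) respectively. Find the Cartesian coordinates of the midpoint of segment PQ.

Barycentric coordinates of the midpoint are the average: (13/72, 17/72, 7/12).
Converting: (13/72)·A + (17/72)·B + (7/12)·C = (-25/24, -151/72).

(-25/24, -151/72)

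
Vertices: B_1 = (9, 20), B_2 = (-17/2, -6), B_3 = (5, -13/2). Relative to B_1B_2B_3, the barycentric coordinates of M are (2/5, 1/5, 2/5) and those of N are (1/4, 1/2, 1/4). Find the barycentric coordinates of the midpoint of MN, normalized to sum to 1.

(13/40, 7/20, 13/40)

Since both coordinate triples sum to 1, the midpoint's barycentrics are the componentwise average.
(2/5+1/4)/2 = 13/40; similarly 7/20 and 13/40.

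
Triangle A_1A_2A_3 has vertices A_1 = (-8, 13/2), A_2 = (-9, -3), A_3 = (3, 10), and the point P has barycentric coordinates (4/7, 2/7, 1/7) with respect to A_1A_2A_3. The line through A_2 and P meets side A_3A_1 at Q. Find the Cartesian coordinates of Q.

(-29/5, 36/5)

Line A_2P meets A_3A_1 where the A_2-coordinate vanishes; zeroing P's A_2-weight and renormalizing leaves A_3, A_1-weights 1/7 : 4/7 → (1/5, 4/5).
So Q = (1/5)·A_3 + (4/5)·A_1 = (-29/5, 36/5).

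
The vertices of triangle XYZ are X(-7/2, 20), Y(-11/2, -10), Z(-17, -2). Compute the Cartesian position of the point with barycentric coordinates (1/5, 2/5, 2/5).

W = (1/5)·X + (2/5)·Y + (2/5)·Z.
x-coordinate: (1/5)·(-7/2) + (2/5)·(-11/2) + (2/5)·(-17) = -97/10.
y-coordinate: (1/5)·20 + (2/5)·(-10) + (2/5)·(-2) = -4/5.

(-97/10, -4/5)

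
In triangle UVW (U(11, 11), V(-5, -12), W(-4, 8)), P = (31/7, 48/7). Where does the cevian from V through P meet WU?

(6, 10)

Barycentric coordinates of P with respect to UVW: (4/7, 1/7, 2/7).
On side WU the V-coordinate is zero; dropping P's V-weight 1/7 and renormalizing the remaining 2/7 : 4/7 gives weights 1/3, 2/3 on W, U.
Q = (1/3)·(-4, 8) + (2/3)·(11, 11) = (6, 10).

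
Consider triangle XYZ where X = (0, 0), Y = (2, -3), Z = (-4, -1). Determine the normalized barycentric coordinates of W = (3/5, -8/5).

Signed area of the reference triangle: [XYZ] = ½·(0·(-3−(-1)) + 2·(-1−0) + (-4)·(0−(-3))) = ½·(0 − 2 − 12) = -7.
[WYZ] = ½·((3/5)·(-3−(-1)) + 2·(-1−(-8/5)) + (-4)·(-8/5−(-3))) = ½·(-6/5 + 6/5 − 28/5) = -14/5, so the X-coordinate is (-14/5)/(-7) = 2/5.
[XWZ] = ½·(0·(-8/5−(-1)) + (3/5)·(-1−0) + (-4)·(0−(-8/5))) = ½·(0 − 3/5 − 32/5) = -7/2, so the Y-coordinate is 1/2.
[XYW] = ½·(0·(-3−(-8/5)) + 2·(-8/5−0) + (3/5)·(0−(-3))) = ½·(0 − 16/5 + 9/5) = -7/10, so the Z-coordinate is 1/10.
Check: 2/5 + 1/2 + 1/10 = 1.

(2/5, 1/2, 1/10)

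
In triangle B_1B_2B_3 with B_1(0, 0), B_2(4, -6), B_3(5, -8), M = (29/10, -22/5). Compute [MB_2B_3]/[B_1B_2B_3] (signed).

[B_1B_2B_3] = ½·(0·(-6−(-8)) + 4·(-8−0) + 5·(0−(-6))) = ½·(0 − 32 + 30) = -1.
[MB_2B_3] = ½·((29/10)·(-6−(-8)) + 4·(-8−(-22/5)) + 5·(-22/5−(-6))) = ½·(29/5 − 72/5 + 8) = -3/10, so the ratio is (-3/10)/(-1) = 3/10.

3/10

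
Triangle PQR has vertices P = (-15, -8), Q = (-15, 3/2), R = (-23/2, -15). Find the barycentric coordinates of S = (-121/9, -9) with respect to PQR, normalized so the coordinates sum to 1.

Signed area of the reference triangle: [PQR] = ½·((-15)·(3/2−(-15)) + (-15)·(-15−(-8)) + (-23/2)·(-8−(3/2))) = ½·(-495/2 + 105 + 437/4) = -133/8.
[SQR] = ½·((-121/9)·(3/2−(-15)) + (-15)·(-15−(-9)) + (-23/2)·(-9−(3/2))) = ½·(-1331/6 + 90 + 483/4) = -133/24, so the P-coordinate is (-133/24)/(-133/8) = 1/3.
[PSR] = ½·((-15)·(-9−(-15)) + (-121/9)·(-15−(-8)) + (-23/2)·(-8−(-9))) = ½·(-90 + 847/9 − 23/2) = -133/36, so the Q-coordinate is 2/9.
[PQS] = ½·((-15)·(3/2−(-9)) + (-15)·(-9−(-8)) + (-121/9)·(-8−(3/2))) = ½·(-315/2 + 15 + 2299/18) = -133/18, so the R-coordinate is 4/9.
Check: 1/3 + 2/9 + 4/9 = 1.

(1/3, 2/9, 4/9)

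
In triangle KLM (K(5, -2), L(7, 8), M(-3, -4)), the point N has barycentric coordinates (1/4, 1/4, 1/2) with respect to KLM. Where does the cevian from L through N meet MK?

(-1/3, -10/3)

Line LN meets MK where the L-coordinate vanishes; zeroing N's L-weight and renormalizing leaves M, K-weights 1/2 : 1/4 → (2/3, 1/3).
So J = (2/3)·M + (1/3)·K = (-1/3, -10/3).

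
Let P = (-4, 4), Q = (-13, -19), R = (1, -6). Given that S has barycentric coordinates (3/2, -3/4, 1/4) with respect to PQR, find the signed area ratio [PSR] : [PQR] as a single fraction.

-3/4

The signed ratio [PSR]/[PQR] equals the barycentric coordinate of S at vertex Q, which is -3/4.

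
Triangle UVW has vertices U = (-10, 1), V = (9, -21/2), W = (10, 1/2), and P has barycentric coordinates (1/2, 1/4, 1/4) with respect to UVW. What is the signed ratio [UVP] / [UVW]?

1/4

The signed ratio [UVP]/[UVW] equals the barycentric coordinate of P at vertex W, which is 1/4.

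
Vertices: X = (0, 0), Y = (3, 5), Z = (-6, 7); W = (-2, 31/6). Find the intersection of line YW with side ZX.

Barycentric coordinates of W with respect to XYZ: (1/6, 1/3, 1/2).
On side ZX the Y-coordinate is zero; dropping W's Y-weight 1/3 and renormalizing the remaining 1/2 : 1/6 gives weights 3/4, 1/4 on Z, X.
V = (3/4)·(-6, 7) + (1/4)·(0, 0) = (-9/2, 21/4).

(-9/2, 21/4)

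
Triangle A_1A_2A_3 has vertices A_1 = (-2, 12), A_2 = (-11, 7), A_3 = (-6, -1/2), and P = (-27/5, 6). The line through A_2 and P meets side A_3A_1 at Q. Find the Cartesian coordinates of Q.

Barycentric coordinates of P with respect to A_1A_2A_3: (2/5, 1/5, 2/5).
On side A_3A_1 the A_2-coordinate is zero; dropping P's A_2-weight 1/5 and renormalizing the remaining 2/5 : 2/5 gives weights 1/2, 1/2 on A_3, A_1.
Q = (1/2)·(-6, -1/2) + (1/2)·(-2, 12) = (-4, 23/4).

(-4, 23/4)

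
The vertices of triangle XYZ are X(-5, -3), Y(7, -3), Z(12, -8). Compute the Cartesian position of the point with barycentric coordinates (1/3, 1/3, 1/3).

(14/3, -14/3)

W = (1/3)·X + (1/3)·Y + (1/3)·Z.
x-coordinate: (1/3)·(-5) + (1/3)·7 + (1/3)·12 = 14/3.
y-coordinate: (1/3)·(-3) + (1/3)·(-3) + (1/3)·(-8) = -14/3.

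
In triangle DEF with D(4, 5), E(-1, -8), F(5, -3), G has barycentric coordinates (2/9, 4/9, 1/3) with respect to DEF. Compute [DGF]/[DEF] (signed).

The signed ratio [DGF]/[DEF] equals the barycentric coordinate of G at vertex E, which is 4/9.

4/9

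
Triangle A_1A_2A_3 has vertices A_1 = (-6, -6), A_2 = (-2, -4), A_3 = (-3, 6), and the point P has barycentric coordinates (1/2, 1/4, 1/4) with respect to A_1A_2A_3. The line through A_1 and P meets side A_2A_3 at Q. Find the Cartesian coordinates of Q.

(-5/2, 1)

Line A_1P meets A_2A_3 where the A_1-coordinate vanishes; zeroing P's A_1-weight and renormalizing leaves A_2, A_3-weights 1/4 : 1/4 → (1/2, 1/2).
So Q = (1/2)·A_2 + (1/2)·A_3 = (-5/2, 1).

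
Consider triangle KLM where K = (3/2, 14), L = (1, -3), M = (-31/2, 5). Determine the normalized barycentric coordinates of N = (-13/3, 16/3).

Signed area of the reference triangle: [KLM] = ½·((3/2)·(-3−5) + 1·(5−14) + (-31/2)·(14−(-3))) = ½·(-12 − 9 − 527/2) = -569/4.
[NLM] = ½·((-13/3)·(-3−5) + 1·(5−(16/3)) + (-31/2)·(16/3−(-3))) = ½·(104/3 − 1/3 − 775/6) = -569/12, so the K-coordinate is (-569/12)/(-569/4) = 1/3.
[KNM] = ½·((3/2)·(16/3−5) + (-13/3)·(5−14) + (-31/2)·(14−(16/3))) = ½·(1/2 + 39 − 403/3) = -569/12, so the L-coordinate is 1/3.
[KLN] = ½·((3/2)·(-3−(16/3)) + 1·(16/3−14) + (-13/3)·(14−(-3))) = ½·(-25/2 − 26/3 − 221/3) = -569/12, so the M-coordinate is 1/3.
Check: 1/3 + 1/3 + 1/3 = 1.

(1/3, 1/3, 1/3)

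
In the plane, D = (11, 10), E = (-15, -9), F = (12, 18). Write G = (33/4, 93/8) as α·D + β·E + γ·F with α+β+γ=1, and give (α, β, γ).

(3/8, 1/8, 1/2)

Signed area of the reference triangle: [DEF] = ½·(11·(-9−18) + (-15)·(18−10) + 12·(10−(-9))) = ½·(-297 − 120 + 228) = -189/2.
[GEF] = ½·((33/4)·(-9−18) + (-15)·(18−(93/8)) + 12·(93/8−(-9))) = ½·(-891/4 − 765/8 + 495/2) = -567/16, so the D-coordinate is (-567/16)/(-189/2) = 3/8.
[DGF] = ½·(11·(93/8−18) + (33/4)·(18−10) + 12·(10−(93/8))) = ½·(-561/8 + 66 − 39/2) = -189/16, so the E-coordinate is 1/8.
[DEG] = ½·(11·(-9−(93/8)) + (-15)·(93/8−10) + (33/4)·(10−(-9))) = ½·(-1815/8 − 195/8 + 627/4) = -189/4, so the F-coordinate is 1/2.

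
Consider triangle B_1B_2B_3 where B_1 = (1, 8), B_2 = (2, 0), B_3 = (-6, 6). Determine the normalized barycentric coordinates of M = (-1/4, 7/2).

(1/4, 1/2, 1/4)

Signed area of the reference triangle: [B_1B_2B_3] = ½·(1·(0−6) + 2·(6−8) + (-6)·(8−0)) = ½·(-6 − 4 − 48) = -29.
[MB_2B_3] = ½·((-1/4)·(0−6) + 2·(6−(7/2)) + (-6)·(7/2−0)) = ½·(3/2 + 5 − 21) = -29/4, so the B_1-coordinate is (-29/4)/(-29) = 1/4.
[B_1MB_3] = ½·(1·(7/2−6) + (-1/4)·(6−8) + (-6)·(8−(7/2))) = ½·(-5/2 + 1/2 − 27) = -29/2, so the B_2-coordinate is 1/2.
[B_1B_2M] = ½·(1·(0−(7/2)) + 2·(7/2−8) + (-1/4)·(8−0)) = ½·(-7/2 − 9 − 2) = -29/4, so the B_3-coordinate is 1/4.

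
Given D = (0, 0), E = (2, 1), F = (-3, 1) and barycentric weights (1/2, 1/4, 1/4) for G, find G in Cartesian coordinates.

G = (1/2)·D + (1/4)·E + (1/4)·F.
x-coordinate: (1/2)·0 + (1/4)·2 + (1/4)·(-3) = -1/4.
y-coordinate: (1/2)·0 + (1/4)·1 + (1/4)·1 = 1/2.

(-1/4, 1/2)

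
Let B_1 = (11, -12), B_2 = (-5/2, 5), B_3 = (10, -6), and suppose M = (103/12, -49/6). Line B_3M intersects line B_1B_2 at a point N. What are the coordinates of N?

Barycentric coordinates of M with respect to B_1B_2B_3: (2/3, 1/6, 1/6).
On side B_1B_2 the B_3-coordinate is zero; dropping M's B_3-weight 1/6 and renormalizing the remaining 2/3 : 1/6 gives weights 4/5, 1/5 on B_1, B_2.
N = (4/5)·(11, -12) + (1/5)·(-5/2, 5) = (83/10, -43/5).

(83/10, -43/5)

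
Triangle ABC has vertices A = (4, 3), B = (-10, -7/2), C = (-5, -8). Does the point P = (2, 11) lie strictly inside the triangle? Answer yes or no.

no

Barycentric coordinates of P: (253/191, 188/191, -250/191).
The three coordinates are positive, positive, negative; a point is interior exactly when all three are positive.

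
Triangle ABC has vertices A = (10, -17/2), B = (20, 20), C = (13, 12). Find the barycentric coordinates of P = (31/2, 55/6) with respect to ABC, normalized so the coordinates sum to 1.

(1/3, 1/2, 1/6)

Signed area of the reference triangle: [ABC] = ½·(10·(20−12) + 20·(12−(-17/2)) + 13·(-17/2−20)) = ½·(80 + 410 − 741/2) = 239/4.
[PBC] = ½·((31/2)·(20−12) + 20·(12−(55/6)) + 13·(55/6−20)) = ½·(124 + 170/3 − 845/6) = 239/12, so the A-coordinate is (239/12)/(239/4) = 1/3.
[APC] = ½·(10·(55/6−12) + (31/2)·(12−(-17/2)) + 13·(-17/2−(55/6))) = ½·(-85/3 + 1271/4 − 689/3) = 239/8, so the B-coordinate is 1/2.
[ABP] = ½·(10·(20−(55/6)) + 20·(55/6−(-17/2)) + (31/2)·(-17/2−20)) = ½·(325/3 + 1060/3 − 1767/4) = 239/24, so the C-coordinate is 1/6.
Check: 1/3 + 1/2 + 1/6 = 1.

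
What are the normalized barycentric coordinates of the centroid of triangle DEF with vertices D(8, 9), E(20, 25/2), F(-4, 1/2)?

The centroid is the average of the vertices, so each weight is 1/3.

(1/3, 1/3, 1/3)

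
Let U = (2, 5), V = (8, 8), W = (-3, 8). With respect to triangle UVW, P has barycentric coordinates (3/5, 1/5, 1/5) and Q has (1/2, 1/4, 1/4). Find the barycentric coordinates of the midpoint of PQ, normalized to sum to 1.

(11/20, 9/40, 9/40)

Since both coordinate triples sum to 1, the midpoint's barycentrics are the componentwise average.
(3/5+1/2)/2 = 11/20; similarly 9/40 and 9/40.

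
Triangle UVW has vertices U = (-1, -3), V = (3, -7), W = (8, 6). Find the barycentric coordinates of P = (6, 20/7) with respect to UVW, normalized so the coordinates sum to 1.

Signed area of the reference triangle: [UVW] = ½·((-1)·(-7−6) + 3·(6−(-3)) + 8·(-3−(-7))) = ½·(13 + 27 + 32) = 36.
[PVW] = ½·(6·(-7−6) + 3·(6−(20/7)) + 8·(20/7−(-7))) = ½·(-78 + 66/7 + 552/7) = 36/7, so the U-coordinate is (36/7)/36 = 1/7.
[UPW] = ½·((-1)·(20/7−6) + 6·(6−(-3)) + 8·(-3−(20/7))) = ½·(22/7 + 54 − 328/7) = 36/7, so the V-coordinate is 1/7.
[UVP] = ½·((-1)·(-7−(20/7)) + 3·(20/7−(-3)) + 6·(-3−(-7))) = ½·(69/7 + 123/7 + 24) = 180/7, so the W-coordinate is 5/7.
Check: 1/7 + 1/7 + 5/7 = 1.

(1/7, 1/7, 5/7)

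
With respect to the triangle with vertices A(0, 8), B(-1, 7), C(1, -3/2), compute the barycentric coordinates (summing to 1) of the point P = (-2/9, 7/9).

(-5/9, 8/9, 2/3)

Signed area of the reference triangle: [ABC] = ½·(0·(7−(-3/2)) + (-1)·(-3/2−8) + 1·(8−7)) = ½·(0 + 19/2 + 1) = 21/4.
[PBC] = ½·((-2/9)·(7−(-3/2)) + (-1)·(-3/2−(7/9)) + 1·(7/9−7)) = ½·(-17/9 + 41/18 − 56/9) = -35/12, so the A-coordinate is (-35/12)/(21/4) = -5/9.
[APC] = ½·(0·(7/9−(-3/2)) + (-2/9)·(-3/2−8) + 1·(8−(7/9))) = ½·(0 + 19/9 + 65/9) = 14/3, so the B-coordinate is 8/9.
[ABP] = ½·(0·(7−(7/9)) + (-1)·(7/9−8) + (-2/9)·(8−7)) = ½·(0 + 65/9 − 2/9) = 7/2, so the C-coordinate is 2/3.
Check: -5/9 + 8/9 + 2/3 = 1.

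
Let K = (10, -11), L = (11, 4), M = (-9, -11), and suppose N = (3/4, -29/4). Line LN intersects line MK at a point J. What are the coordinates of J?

(-8/3, -11)

Barycentric coordinates of N with respect to KLM: (1/4, 1/4, 1/2).
On side MK the L-coordinate is zero; dropping N's L-weight 1/4 and renormalizing the remaining 1/2 : 1/4 gives weights 2/3, 1/3 on M, K.
J = (2/3)·(-9, -11) + (1/3)·(10, -11) = (-8/3, -11).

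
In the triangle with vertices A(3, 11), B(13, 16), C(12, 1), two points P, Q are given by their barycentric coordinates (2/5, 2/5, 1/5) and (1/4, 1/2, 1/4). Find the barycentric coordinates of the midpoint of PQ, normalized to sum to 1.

(13/40, 9/20, 9/40)

Since both coordinate triples sum to 1, the midpoint's barycentrics are the componentwise average.
(2/5+1/4)/2 = 13/40; similarly 9/20 and 9/40.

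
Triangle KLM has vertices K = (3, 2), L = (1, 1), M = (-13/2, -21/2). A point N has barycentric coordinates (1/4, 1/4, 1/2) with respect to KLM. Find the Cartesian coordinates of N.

N = (1/4)·K + (1/4)·L + (1/2)·M.
x-coordinate: (1/4)·3 + (1/4)·1 + (1/2)·(-13/2) = -9/4.
y-coordinate: (1/4)·2 + (1/4)·1 + (1/2)·(-21/2) = -9/2.

(-9/4, -9/2)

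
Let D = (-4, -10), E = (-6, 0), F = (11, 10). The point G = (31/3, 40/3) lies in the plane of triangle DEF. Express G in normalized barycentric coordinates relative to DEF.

Signed area of the reference triangle: [DEF] = ½·((-4)·(0−10) + (-6)·(10−(-10)) + 11·(-10−0)) = ½·(40 − 120 − 110) = -95.
[GEF] = ½·((31/3)·(0−10) + (-6)·(10−(40/3)) + 11·(40/3−0)) = ½·(-310/3 + 20 + 440/3) = 95/3, so the D-coordinate is (95/3)/(-95) = -1/3.
[DGF] = ½·((-4)·(40/3−10) + (31/3)·(10−(-10)) + 11·(-10−(40/3))) = ½·(-40/3 + 620/3 − 770/3) = -95/3, so the E-coordinate is 1/3.
[DEG] = ½·((-4)·(0−(40/3)) + (-6)·(40/3−(-10)) + (31/3)·(-10−0)) = ½·(160/3 − 140 − 310/3) = -95, so the F-coordinate is 1.
Check: -1/3 + 1/3 + 1 = 1.

(-1/3, 1/3, 1)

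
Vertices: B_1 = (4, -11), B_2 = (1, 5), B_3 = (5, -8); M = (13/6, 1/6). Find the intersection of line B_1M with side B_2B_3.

(9/5, 12/5)

Barycentric coordinates of M with respect to B_1B_2B_3: (1/6, 2/3, 1/6).
On side B_2B_3 the B_1-coordinate is zero; dropping M's B_1-weight 1/6 and renormalizing the remaining 2/3 : 1/6 gives weights 4/5, 1/5 on B_2, B_3.
N = (4/5)·(1, 5) + (1/5)·(5, -8) = (9/5, 12/5).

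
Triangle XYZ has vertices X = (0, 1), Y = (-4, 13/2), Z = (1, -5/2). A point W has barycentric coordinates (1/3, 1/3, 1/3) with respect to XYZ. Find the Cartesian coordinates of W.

W = (1/3)·X + (1/3)·Y + (1/3)·Z.
x-coordinate: (1/3)·0 + (1/3)·(-4) + (1/3)·1 = -1.
y-coordinate: (1/3)·1 + (1/3)·(13/2) + (1/3)·(-5/2) = 5/3.

(-1, 5/3)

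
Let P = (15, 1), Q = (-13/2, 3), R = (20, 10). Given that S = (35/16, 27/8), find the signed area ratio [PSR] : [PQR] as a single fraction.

[PQR] = ½·(15·(3−10) + (-13/2)·(10−1) + 20·(1−3)) = ½·(-105 − 117/2 − 40) = -407/4.
[PSR] = ½·(15·(27/8−10) + (35/16)·(10−1) + 20·(1−(27/8))) = ½·(-795/8 + 315/16 − 95/2) = -2035/32, so the ratio is (-2035/32)/(-407/4) = 5/8.

5/8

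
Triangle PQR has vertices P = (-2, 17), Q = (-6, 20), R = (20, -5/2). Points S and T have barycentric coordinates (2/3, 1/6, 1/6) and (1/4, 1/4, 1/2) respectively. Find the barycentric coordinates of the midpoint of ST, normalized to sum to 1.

Since both coordinate triples sum to 1, the midpoint's barycentrics are the componentwise average.
(2/3+1/4)/2 = 11/24; similarly 5/24 and 1/3.

(11/24, 5/24, 1/3)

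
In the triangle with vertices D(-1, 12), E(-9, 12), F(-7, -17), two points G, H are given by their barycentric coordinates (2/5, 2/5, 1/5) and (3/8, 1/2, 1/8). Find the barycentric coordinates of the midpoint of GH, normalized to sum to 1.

(31/80, 9/20, 13/80)

Since both coordinate triples sum to 1, the midpoint's barycentrics are the componentwise average.
(2/5+3/8)/2 = 31/80; similarly 9/20 and 13/80.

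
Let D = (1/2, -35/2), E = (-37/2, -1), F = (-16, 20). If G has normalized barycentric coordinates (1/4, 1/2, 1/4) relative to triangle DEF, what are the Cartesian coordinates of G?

(-105/8, 1/8)

G = (1/4)·D + (1/2)·E + (1/4)·F.
x-coordinate: (1/4)·(1/2) + (1/2)·(-37/2) + (1/4)·(-16) = -105/8.
y-coordinate: (1/4)·(-35/2) + (1/2)·(-1) + (1/4)·20 = 1/8.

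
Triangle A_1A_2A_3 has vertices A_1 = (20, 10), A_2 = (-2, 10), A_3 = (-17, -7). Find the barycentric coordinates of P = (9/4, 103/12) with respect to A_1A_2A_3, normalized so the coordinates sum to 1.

Signed area of the reference triangle: [A_1A_2A_3] = ½·(20·(10−(-7)) + (-2)·(-7−10) + (-17)·(10−10)) = ½·(340 + 34 + 0) = 187.
[PA_2A_3] = ½·((9/4)·(10−(-7)) + (-2)·(-7−(103/12)) + (-17)·(103/12−10)) = ½·(153/4 + 187/6 + 289/12) = 187/4, so the A_1-coordinate is (187/4)/187 = 1/4.
[A_1PA_3] = ½·(20·(103/12−(-7)) + (9/4)·(-7−10) + (-17)·(10−(103/12))) = ½·(935/3 − 153/4 − 289/12) = 374/3, so the A_2-coordinate is 2/3.
[A_1A_2P] = ½·(20·(10−(103/12)) + (-2)·(103/12−10) + (9/4)·(10−10)) = ½·(85/3 + 17/6 + 0) = 187/12, so the A_3-coordinate is 1/12.

(1/4, 2/3, 1/12)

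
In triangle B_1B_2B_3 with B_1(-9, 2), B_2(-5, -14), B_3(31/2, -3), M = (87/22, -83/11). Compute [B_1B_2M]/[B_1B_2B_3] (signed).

[B_1B_2B_3] = ½·((-9)·(-14−(-3)) + (-5)·(-3−2) + (31/2)·(2−(-14))) = ½·(99 + 25 + 248) = 186.
[B_1B_2M] = ½·((-9)·(-14−(-83/11)) + (-5)·(-83/11−2) + (87/22)·(2−(-14))) = ½·(639/11 + 525/11 + 696/11) = 930/11, so the ratio is (930/11)/186 = 5/11.

5/11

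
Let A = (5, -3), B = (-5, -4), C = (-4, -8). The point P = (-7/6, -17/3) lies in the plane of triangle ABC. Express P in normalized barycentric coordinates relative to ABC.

(1/3, 1/6, 1/2)

Signed area of the reference triangle: [ABC] = ½·(5·(-4−(-8)) + (-5)·(-8−(-3)) + (-4)·(-3−(-4))) = ½·(20 + 25 − 4) = 41/2.
[PBC] = ½·((-7/6)·(-4−(-8)) + (-5)·(-8−(-17/3)) + (-4)·(-17/3−(-4))) = ½·(-14/3 + 35/3 + 20/3) = 41/6, so the A-coordinate is (41/6)/(41/2) = 1/3.
[APC] = ½·(5·(-17/3−(-8)) + (-7/6)·(-8−(-3)) + (-4)·(-3−(-17/3))) = ½·(35/3 + 35/6 − 32/3) = 41/12, so the B-coordinate is 1/6.
[ABP] = ½·(5·(-4−(-17/3)) + (-5)·(-17/3−(-3)) + (-7/6)·(-3−(-4))) = ½·(25/3 + 40/3 − 7/6) = 41/4, so the C-coordinate is 1/2.
Check: 1/3 + 1/6 + 1/2 = 1.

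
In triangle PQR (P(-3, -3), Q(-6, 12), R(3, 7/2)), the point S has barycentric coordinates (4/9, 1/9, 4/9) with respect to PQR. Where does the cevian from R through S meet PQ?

(-18/5, 0)

Line RS meets PQ where the R-coordinate vanishes; zeroing S's R-weight and renormalizing leaves P, Q-weights 4/9 : 1/9 → (4/5, 1/5).
So T = (4/5)·P + (1/5)·Q = (-18/5, 0).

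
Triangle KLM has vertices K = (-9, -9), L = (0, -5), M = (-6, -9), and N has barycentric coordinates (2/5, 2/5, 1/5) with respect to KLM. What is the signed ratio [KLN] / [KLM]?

1/5

The signed ratio [KLN]/[KLM] equals the barycentric coordinate of N at vertex M, which is 1/5.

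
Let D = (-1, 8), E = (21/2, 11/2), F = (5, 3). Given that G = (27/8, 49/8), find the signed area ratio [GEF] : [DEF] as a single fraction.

1/2

[DEF] = ½·((-1)·(11/2−3) + (21/2)·(3−8) + 5·(8−(11/2))) = ½·(-5/2 − 105/2 + 25/2) = -85/4.
[GEF] = ½·((27/8)·(11/2−3) + (21/2)·(3−(49/8)) + 5·(49/8−(11/2))) = ½·(135/16 − 525/16 + 25/8) = -85/8, so the ratio is (-85/8)/(-85/4) = 1/2.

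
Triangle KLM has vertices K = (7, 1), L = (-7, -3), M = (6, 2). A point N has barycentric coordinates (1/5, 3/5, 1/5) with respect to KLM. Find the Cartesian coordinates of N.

(-8/5, -6/5)

N = (1/5)·K + (3/5)·L + (1/5)·M.
x-coordinate: (1/5)·7 + (3/5)·(-7) + (1/5)·6 = -8/5.
y-coordinate: (1/5)·1 + (3/5)·(-3) + (1/5)·2 = -6/5.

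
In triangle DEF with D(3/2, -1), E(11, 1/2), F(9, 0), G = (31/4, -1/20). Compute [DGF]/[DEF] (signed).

[DEF] = ½·((3/2)·(1/2−0) + 11·(0−(-1)) + 9·(-1−(1/2))) = ½·(3/4 + 11 − 27/2) = -7/8.
[DGF] = ½·((3/2)·(-1/20−0) + (31/4)·(0−(-1)) + 9·(-1−(-1/20))) = ½·(-3/40 + 31/4 − 171/20) = -7/16, so the ratio is (-7/16)/(-7/8) = 1/2.

1/2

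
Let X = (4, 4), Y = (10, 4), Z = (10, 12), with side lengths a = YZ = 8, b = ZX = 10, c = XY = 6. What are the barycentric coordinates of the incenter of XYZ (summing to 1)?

The incenter has barycentric coordinates proportional to the opposite side lengths: (8 : 10 : 6).
Normalizing by 8+10+6 = 24 gives (1/3, 5/12, 1/4).

(1/3, 5/12, 1/4)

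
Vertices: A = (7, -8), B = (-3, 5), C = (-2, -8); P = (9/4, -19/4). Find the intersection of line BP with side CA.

(4, -8)

Barycentric coordinates of P with respect to ABC: (1/2, 1/4, 1/4).
On side CA the B-coordinate is zero; dropping P's B-weight 1/4 and renormalizing the remaining 1/4 : 1/2 gives weights 1/3, 2/3 on C, A.
Q = (1/3)·(-2, -8) + (2/3)·(7, -8) = (4, -8).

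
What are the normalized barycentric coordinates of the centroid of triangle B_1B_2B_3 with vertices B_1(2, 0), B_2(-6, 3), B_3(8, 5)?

The centroid is the average of the vertices, so each weight is 1/3.

(1/3, 1/3, 1/3)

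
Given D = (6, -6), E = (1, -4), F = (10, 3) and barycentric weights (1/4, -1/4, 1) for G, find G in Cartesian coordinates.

(45/4, 5/2)

G = (1/4)·D + (-1/4)·E + 1·F.
x-coordinate: (1/4)·6 + (-1/4)·1 + 1·10 = 45/4.
y-coordinate: (1/4)·(-6) + (-1/4)·(-4) + 1·3 = 5/2.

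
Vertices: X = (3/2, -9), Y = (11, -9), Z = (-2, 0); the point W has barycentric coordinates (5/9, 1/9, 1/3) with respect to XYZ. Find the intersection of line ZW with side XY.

Line ZW meets XY where the Z-coordinate vanishes; zeroing W's Z-weight and renormalizing leaves X, Y-weights 5/9 : 1/9 → (5/6, 1/6).
So V = (5/6)·X + (1/6)·Y = (37/12, -9).

(37/12, -9)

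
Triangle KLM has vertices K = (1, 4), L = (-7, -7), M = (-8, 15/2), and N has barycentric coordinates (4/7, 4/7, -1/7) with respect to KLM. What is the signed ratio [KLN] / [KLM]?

-1/7

The signed ratio [KLN]/[KLM] equals the barycentric coordinate of N at vertex M, which is -1/7.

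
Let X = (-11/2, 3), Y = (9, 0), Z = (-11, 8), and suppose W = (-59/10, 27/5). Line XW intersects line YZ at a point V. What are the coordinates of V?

(-6, 6)

Barycentric coordinates of W with respect to XYZ: (1/5, 1/5, 3/5).
On side YZ the X-coordinate is zero; dropping W's X-weight 1/5 and renormalizing the remaining 1/5 : 3/5 gives weights 1/4, 3/4 on Y, Z.
V = (1/4)·(9, 0) + (3/4)·(-11, 8) = (-6, 6).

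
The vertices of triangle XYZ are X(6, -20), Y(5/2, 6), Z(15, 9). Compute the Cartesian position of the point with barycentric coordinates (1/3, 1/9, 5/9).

(191/18, -1)

W = (1/3)·X + (1/9)·Y + (5/9)·Z.
x-coordinate: (1/3)·6 + (1/9)·(5/2) + (5/9)·15 = 191/18.
y-coordinate: (1/3)·(-20) + (1/9)·6 + (5/9)·9 = -1.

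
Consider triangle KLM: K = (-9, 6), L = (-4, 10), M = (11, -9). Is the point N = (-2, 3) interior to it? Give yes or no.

Barycentric coordinates of N: (67/155, 9/31, 43/155).
The three coordinates are positive, positive, positive; a point is interior exactly when all three are positive.

yes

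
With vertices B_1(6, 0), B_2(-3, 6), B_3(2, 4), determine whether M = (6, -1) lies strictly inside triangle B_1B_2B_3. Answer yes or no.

no

Barycentric coordinates of M: (17/12, 1/3, -3/4).
The three coordinates are positive, positive, negative; a point is interior exactly when all three are positive.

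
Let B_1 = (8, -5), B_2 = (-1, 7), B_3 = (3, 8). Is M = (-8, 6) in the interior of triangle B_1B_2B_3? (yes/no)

Barycentric coordinates of M: (-1/19, 51/19, -31/19).
The three coordinates are negative, positive, negative; a point is interior exactly when all three are positive.

no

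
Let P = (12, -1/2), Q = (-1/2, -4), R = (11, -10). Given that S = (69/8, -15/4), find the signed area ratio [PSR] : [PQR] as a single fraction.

1/4

[PQR] = ½·(12·(-4−(-10)) + (-1/2)·(-10−(-1/2)) + 11·(-1/2−(-4))) = ½·(72 + 19/4 + 77/2) = 461/8.
[PSR] = ½·(12·(-15/4−(-10)) + (69/8)·(-10−(-1/2)) + 11·(-1/2−(-15/4))) = ½·(75 − 1311/16 + 143/4) = 461/32, so the ratio is (461/32)/(461/8) = 1/4.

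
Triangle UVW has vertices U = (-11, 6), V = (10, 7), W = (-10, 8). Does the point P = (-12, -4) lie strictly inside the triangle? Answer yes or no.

Barycentric coordinates of P: (242/41, 8/41, -209/41).
The three coordinates are positive, positive, negative; a point is interior exactly when all three are positive.

no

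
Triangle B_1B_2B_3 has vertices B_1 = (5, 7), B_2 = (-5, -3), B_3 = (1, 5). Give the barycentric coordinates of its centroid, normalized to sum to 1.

The centroid is the average of the vertices, so each weight is 1/3.

(1/3, 1/3, 1/3)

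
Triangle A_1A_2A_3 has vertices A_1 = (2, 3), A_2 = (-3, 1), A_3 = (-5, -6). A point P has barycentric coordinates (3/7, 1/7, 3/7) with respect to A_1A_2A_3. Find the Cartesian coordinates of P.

(-12/7, -8/7)

P = (3/7)·A_1 + (1/7)·A_2 + (3/7)·A_3.
x-coordinate: (3/7)·2 + (1/7)·(-3) + (3/7)·(-5) = -12/7.
y-coordinate: (3/7)·3 + (1/7)·1 + (3/7)·(-6) = -8/7.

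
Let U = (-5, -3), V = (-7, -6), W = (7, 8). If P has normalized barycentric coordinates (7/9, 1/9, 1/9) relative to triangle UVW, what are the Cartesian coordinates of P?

(-35/9, -19/9)

P = (7/9)·U + (1/9)·V + (1/9)·W.
x-coordinate: (7/9)·(-5) + (1/9)·(-7) + (1/9)·7 = -35/9.
y-coordinate: (7/9)·(-3) + (1/9)·(-6) + (1/9)·8 = -19/9.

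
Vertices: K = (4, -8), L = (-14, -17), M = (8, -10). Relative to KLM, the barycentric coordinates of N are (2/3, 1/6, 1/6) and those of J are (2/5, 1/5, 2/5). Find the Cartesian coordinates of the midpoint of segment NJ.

(11/6, -613/60)

Barycentric coordinates of the midpoint are the average: (8/15, 11/60, 17/60).
Converting: (8/15)·K + (11/60)·L + (17/60)·M = (11/6, -613/60).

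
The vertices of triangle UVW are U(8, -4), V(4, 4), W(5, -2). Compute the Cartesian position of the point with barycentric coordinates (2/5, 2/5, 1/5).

(29/5, -2/5)

P = (2/5)·U + (2/5)·V + (1/5)·W.
x-coordinate: (2/5)·8 + (2/5)·4 + (1/5)·5 = 29/5.
y-coordinate: (2/5)·(-4) + (2/5)·4 + (1/5)·(-2) = -2/5.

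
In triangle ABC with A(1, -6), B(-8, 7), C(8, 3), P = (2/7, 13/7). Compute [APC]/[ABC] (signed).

[ABC] = ½·(1·(7−3) + (-8)·(3−(-6)) + 8·(-6−7)) = ½·(4 − 72 − 104) = -86.
[APC] = ½·(1·(13/7−3) + (2/7)·(3−(-6)) + 8·(-6−(13/7))) = ½·(-8/7 + 18/7 − 440/7) = -215/7, so the ratio is (-215/7)/(-86) = 5/14.

5/14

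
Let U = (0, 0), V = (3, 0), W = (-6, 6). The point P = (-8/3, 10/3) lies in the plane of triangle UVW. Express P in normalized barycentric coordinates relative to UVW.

Signed area of the reference triangle: [UVW] = ½·(0·(0−6) + 3·(6−0) + (-6)·(0−0)) = ½·(0 + 18 + 0) = 9.
[PVW] = ½·((-8/3)·(0−6) + 3·(6−(10/3)) + (-6)·(10/3−0)) = ½·(16 + 8 − 20) = 2, so the U-coordinate is 2/9 = 2/9.
[UPW] = ½·(0·(10/3−6) + (-8/3)·(6−0) + (-6)·(0−(10/3))) = ½·(0 − 16 + 20) = 2, so the V-coordinate is 2/9.
[UVP] = ½·(0·(0−(10/3)) + 3·(10/3−0) + (-8/3)·(0−0)) = ½·(0 + 10 + 0) = 5, so the W-coordinate is 5/9.

(2/9, 2/9, 5/9)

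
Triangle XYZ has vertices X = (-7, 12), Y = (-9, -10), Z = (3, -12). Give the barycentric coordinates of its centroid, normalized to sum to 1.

(1/3, 1/3, 1/3)

The centroid is the average of the vertices, so each weight is 1/3.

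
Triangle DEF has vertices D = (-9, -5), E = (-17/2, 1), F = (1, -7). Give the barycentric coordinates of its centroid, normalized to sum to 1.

The centroid is the average of the vertices, so each weight is 1/3.

(1/3, 1/3, 1/3)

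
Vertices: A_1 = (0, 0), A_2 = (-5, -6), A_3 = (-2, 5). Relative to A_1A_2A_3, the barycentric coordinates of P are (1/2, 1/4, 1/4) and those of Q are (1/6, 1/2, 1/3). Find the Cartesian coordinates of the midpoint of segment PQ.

(-59/24, -19/24)

Barycentric coordinates of the midpoint are the average: (1/3, 3/8, 7/24).
Converting: (1/3)·A_1 + (3/8)·A_2 + (7/24)·A_3 = (-59/24, -19/24).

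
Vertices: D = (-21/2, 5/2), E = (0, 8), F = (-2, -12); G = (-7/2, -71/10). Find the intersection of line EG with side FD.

(-35/9, -79/9)

Barycentric coordinates of G with respect to DEF: (1/5, 1/10, 7/10).
On side FD the E-coordinate is zero; dropping G's E-weight 1/10 and renormalizing the remaining 7/10 : 1/5 gives weights 7/9, 2/9 on F, D.
H = (7/9)·(-2, -12) + (2/9)·(-21/2, 5/2) = (-35/9, -79/9).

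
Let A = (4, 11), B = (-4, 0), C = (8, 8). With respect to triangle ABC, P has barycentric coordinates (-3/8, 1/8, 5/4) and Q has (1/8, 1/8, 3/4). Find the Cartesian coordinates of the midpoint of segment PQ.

Barycentric coordinates of the midpoint are the average: (-1/8, 1/8, 1).
Converting: (-1/8)·A + (1/8)·B + 1·C = (7, 53/8).

(7, 53/8)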